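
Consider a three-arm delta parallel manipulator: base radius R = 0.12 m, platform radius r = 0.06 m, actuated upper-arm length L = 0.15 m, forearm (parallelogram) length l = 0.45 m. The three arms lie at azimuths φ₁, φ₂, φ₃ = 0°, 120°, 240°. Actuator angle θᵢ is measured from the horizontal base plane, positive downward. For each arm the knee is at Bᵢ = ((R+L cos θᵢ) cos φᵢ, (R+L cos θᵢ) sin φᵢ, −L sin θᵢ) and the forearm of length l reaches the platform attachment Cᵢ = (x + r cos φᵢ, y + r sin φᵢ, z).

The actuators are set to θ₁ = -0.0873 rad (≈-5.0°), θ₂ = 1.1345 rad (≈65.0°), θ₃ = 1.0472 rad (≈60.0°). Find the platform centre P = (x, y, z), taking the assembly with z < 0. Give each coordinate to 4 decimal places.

(0.2495, -0.0213, -0.4346)

φ1=0.0°: virtual centre (0.2094, 0.0000, 0.0131), radius l
O2 = (0.1234·cos120.0°, 0.1234·sin120.0°, -0.1359) = (-0.0617, 0.1069, -0.1359)
φ3=240.0°: virtual centre (-0.0675, -0.1169, -0.1299), radius l
subtract pairs → two planes through P
linear system: -0.5422x+0.2137y = -0.0103−-0.2981z; -0.5539x+-0.2338y = -0.0089−-0.2860z
Cramer: x(z) = 0.0176-0.5336z;  y(z) = -0.0036+0.0409z
into |P−O₁|² = l²: 1.2864z² + 0.1782z + -0.1655 = 0;  Δ = 0.8835;  z = -0.4346 or 0.2961 → z<0 root = -0.4346
x = 0.2495, y = -0.0213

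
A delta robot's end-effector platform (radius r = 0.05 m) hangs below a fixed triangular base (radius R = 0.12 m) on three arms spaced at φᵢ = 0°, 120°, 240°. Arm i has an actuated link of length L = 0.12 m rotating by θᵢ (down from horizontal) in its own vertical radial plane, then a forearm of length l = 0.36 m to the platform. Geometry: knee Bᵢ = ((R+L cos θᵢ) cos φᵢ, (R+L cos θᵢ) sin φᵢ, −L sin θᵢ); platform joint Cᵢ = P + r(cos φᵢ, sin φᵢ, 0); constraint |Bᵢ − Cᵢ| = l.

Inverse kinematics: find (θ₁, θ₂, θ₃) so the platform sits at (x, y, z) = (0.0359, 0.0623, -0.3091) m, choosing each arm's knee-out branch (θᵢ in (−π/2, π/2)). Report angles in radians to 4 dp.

φ1=0.0° → target in arm frame (0.0359, 0.0623)
  A=0.0341, B=-0.3091, C=(l²−L²−A²−y'²−z²)/(2L)=0.0609
  γ=atan2(-0.3091,0.0341)=-1.4609;  ψ=arccos(0.1958)=1.3737;  θ1=γ+ψ≈-0.0872
rotate P by −φ2: (0.0360, -0.0622, -0.3091)
  e−x'=0.0340;  (l²−L²−(e−x')²−y'²−z²)/2L = 0.0609
  √(A²+B²)=0.3110;  θ2 = -1.4613+1.3735 ≈ -0.0877
φ3=240.0° → target in arm frame (-0.0719, -0.0001)
  A=0.1419, B=-0.3091, C=(l²−L²−A²−y'²−z²)/(2L)=-0.0020
  γ=atan2(-0.3091,0.1419)=-1.1404;  ψ=arccos(-0.0059)=1.5767;  θ3=γ+ψ≈0.4363

θ₁ = -0.0872, θ₂ = -0.0877, θ₃ = 0.4363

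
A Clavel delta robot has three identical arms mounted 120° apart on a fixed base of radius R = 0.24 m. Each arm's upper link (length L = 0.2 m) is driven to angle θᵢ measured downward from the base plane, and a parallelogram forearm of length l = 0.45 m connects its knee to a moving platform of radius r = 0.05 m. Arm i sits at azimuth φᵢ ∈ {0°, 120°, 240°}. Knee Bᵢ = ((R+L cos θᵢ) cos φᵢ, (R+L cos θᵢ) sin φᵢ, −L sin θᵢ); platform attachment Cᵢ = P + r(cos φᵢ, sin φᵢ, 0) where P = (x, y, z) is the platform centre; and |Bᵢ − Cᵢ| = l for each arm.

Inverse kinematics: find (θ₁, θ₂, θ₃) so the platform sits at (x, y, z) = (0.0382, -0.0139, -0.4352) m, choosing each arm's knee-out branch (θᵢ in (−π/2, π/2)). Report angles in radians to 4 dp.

rotate P by −φ1: (0.0382, -0.0139, -0.4352)
  A=0.1518, B=-0.4352, C=(l²−L²−A²−y'²−z²)/(2L)=-0.1253
  √(A²+B²)=0.4609;  θ1 = -1.2352+1.8462 ≈ 0.6110
φ2=120.0° → target in arm frame (-0.0311, -0.0261)
  e−x'=0.2211;  (l²−L²−(e−x')²−y'²−z²)/2L = -0.1912
  γ=atan2(-0.4352,0.2211)=-1.1007;  ψ=arccos(-0.3917)=1.9733;  θ2=γ+ψ≈0.8726
rotate P by −φ3: (-0.0071, 0.0400, -0.4352)
  A=0.1971, B=-0.4352, C=(l²−L²−A²−y'²−z²)/(2L)=-0.1683
  θ3 = atan2(B,A) + arccos(C/0.4777) = 0.7853

θ₁ = 0.6110, θ₂ = 0.8726, θ₃ = 0.7853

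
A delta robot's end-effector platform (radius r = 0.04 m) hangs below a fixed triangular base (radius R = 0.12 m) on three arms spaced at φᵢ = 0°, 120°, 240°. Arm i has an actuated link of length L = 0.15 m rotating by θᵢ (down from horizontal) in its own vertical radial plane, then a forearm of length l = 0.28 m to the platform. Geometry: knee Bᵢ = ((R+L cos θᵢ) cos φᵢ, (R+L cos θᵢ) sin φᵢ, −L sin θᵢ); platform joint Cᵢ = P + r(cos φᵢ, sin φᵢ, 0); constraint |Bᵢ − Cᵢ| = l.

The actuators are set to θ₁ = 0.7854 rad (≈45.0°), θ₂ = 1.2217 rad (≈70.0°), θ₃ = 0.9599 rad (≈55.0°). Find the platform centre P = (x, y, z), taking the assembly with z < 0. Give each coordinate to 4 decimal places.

(0.0481, -0.0384, -0.3467)

φ1=0.0°: virtual centre (0.1861, 0.0000, -0.1061), radius l
S2 = (0.1313·cos120.0°, 0.1313·sin120.0°, -0.1410) = (-0.0657, 0.1137, -0.1410)
S3 = (0.1660·cos240.0°, 0.1660·sin240.0°, -0.1229) = (-0.0830, -0.1438, -0.1229)
eliminate P² terms by subtracting sphere 1 from 2 and 3
[-0.5034 0.2274 -0.0698]·P = -0.0088;  [-0.5382 -0.2876 -0.0336]·P = -0.0032
Cramer: x(z) = 0.0122-0.1037z;  y(z) = -0.0116+0.0772z
quadratic in z: (1.0167)z²+(0.2464)z+(-0.0368)=0, √Δ=0.4585 → z ∈ {-0.3467, 0.1043}; z = -0.3467 (taking z<0)
x = 0.0481, y = -0.0384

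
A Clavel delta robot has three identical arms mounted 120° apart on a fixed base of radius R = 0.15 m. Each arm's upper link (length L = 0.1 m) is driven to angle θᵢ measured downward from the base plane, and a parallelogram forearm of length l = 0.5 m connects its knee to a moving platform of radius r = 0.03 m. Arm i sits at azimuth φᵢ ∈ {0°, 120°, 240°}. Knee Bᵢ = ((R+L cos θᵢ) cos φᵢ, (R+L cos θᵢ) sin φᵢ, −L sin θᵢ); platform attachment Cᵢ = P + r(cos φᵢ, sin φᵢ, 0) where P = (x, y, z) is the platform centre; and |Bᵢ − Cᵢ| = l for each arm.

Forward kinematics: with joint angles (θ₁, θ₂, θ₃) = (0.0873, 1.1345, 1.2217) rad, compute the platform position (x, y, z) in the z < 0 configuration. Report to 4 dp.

(0.1663, 0.0121, -0.5057)

centre 1 = (0.2196·cos0.0°, 0.2196·sin0.0°, -0.0087) = (0.2196, 0.0000, -0.0087)
φ2=120.0°: virtual centre (-0.0811, 0.1405, -0.0906), radius l
arm 3 at φ=240.0°: ρ3 = 0.1542;  centre 3 = (-0.0771, -0.1335, -0.0940)
eliminate P² terms by subtracting sphere 1 from 2 and 3
plane₁₂: -0.6015x+0.2810y+-0.1638z = -0.0138
det = 0.3274;  x = 0.0247+-0.2800z,  y = 0.0039+-0.0163z
sphere 1 gives Az²+Bz+C=0 with A=1.0787, B=0.1265, C=-0.2119;  B²−4AC=0.9303;  roots -0.5057, 0.3885;  negative root z = -0.5057
x = 0.1663, y = 0.0121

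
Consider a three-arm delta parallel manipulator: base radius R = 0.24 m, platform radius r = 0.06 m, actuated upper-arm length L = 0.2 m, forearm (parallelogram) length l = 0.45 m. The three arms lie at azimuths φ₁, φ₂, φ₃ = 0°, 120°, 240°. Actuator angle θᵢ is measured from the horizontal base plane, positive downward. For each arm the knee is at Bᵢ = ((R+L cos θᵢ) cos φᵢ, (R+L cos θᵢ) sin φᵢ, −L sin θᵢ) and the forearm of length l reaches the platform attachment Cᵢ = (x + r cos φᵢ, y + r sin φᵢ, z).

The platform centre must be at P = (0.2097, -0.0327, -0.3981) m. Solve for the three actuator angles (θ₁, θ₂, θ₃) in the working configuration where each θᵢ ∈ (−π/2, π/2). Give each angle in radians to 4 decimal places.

φ1=0.0° → target in arm frame (0.2097, -0.0327)
  A cos θ + B sin θ = C:  -0.0297·cos θ + -0.3981·sin θ = 0.0052
  θ1 = atan2(B,A) + arccos(C/0.3992) = -0.0874
φ2=120.0° → target in arm frame (-0.1332, -0.1653)
  e−x'=0.3132;  (l²−L²−(e−x')²−y'²−z²)/2L = -0.3034
  θ2 = atan2(B,A) + arccos(C/0.5065) = 1.3088
arm 3 (φ=240.0°): x'=-0.0765, y'=0.1980
  A cos θ + B sin θ = C:  0.2565·cos θ + -0.3981·sin θ = -0.2524
  θ3 = atan2(B,A) + arccos(C/0.4736) = 1.1346

θ₁ = -0.0874, θ₂ = 1.3088, θ₃ = 1.1346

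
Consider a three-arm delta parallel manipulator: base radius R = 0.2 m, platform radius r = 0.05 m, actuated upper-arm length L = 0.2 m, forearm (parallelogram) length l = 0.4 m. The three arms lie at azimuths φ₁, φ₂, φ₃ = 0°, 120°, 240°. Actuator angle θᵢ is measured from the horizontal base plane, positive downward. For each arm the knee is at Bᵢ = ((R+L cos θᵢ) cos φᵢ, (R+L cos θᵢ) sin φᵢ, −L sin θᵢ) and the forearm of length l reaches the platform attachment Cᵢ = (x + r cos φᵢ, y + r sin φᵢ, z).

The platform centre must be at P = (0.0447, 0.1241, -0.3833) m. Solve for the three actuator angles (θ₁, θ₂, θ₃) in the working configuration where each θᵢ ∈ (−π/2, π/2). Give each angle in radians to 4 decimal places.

arm 1 (φ=0.0°): x'=0.0447, y'=0.1241
  A=0.1053, B=-0.3833, C=(l²−L²−A²−y'²−z²)/(2L)=-0.1335
  γ=atan2(-0.3833,0.1053)=-1.3027;  ψ=arccos(-0.3359)=1.9134;  θ1=γ+ψ≈0.6107
arm 2 (φ=120.0°): x'=0.0851, y'=-0.1008
  e−x'=0.0649;  (l²−L²−(e−x')²−y'²−z²)/2L = -0.1032
  γ=atan2(-0.3833,0.0649)=-1.4031;  ψ=arccos(-0.2655)=1.8395;  θ2=γ+ψ≈0.4364
φ3=240.0° → target in arm frame (-0.1298, -0.0233)
  e−x'=0.2798;  (l²−L²−(e−x')²−y'²−z²)/2L = -0.2644
  √(A²+B²)=0.4746;  θ3 = -0.9402+2.1618 ≈ 1.2216

θ₁ = 0.6107, θ₂ = 0.4364, θ₃ = 1.2216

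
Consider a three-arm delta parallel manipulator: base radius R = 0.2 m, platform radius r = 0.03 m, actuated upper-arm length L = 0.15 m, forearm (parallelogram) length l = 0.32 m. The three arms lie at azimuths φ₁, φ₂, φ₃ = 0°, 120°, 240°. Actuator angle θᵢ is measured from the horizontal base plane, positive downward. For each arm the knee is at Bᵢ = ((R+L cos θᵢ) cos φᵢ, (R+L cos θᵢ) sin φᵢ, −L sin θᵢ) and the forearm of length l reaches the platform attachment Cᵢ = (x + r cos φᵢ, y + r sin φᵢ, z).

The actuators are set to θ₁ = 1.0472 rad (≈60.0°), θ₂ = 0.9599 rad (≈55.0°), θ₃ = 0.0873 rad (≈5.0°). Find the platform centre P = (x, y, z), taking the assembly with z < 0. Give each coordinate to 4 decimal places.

arm 1 at φ=0.0°: e+L cos θ1 = 0.2450;  centre 1 = (0.2450, 0.0000, -0.1299)
φ2=120.0°: virtual centre (-0.1280, 0.2217, -0.1229), radius l
centre 3 = (0.3194·cos240.0°, 0.3194·sin240.0°, -0.0131) = (-0.1597, -0.2766, -0.0131)
subtract pairs → two planes through P
linear system: -0.7460x+0.4435y = 0.0038−0.0141z; -0.8094x+-0.5533y = 0.0253−0.2337z
det = 0.7717;  x = -0.0172+0.1444z,  y = -0.0205+0.2111z
into |P−centre ₁|² = l²: 1.0654z² + 0.1754z + -0.0163 = 0;  Δ = 0.1004;  z = -0.2310 or 0.0664 → z<0 root = -0.2310
x = -0.0506, y = -0.0693

(-0.0506, -0.0693, -0.2310)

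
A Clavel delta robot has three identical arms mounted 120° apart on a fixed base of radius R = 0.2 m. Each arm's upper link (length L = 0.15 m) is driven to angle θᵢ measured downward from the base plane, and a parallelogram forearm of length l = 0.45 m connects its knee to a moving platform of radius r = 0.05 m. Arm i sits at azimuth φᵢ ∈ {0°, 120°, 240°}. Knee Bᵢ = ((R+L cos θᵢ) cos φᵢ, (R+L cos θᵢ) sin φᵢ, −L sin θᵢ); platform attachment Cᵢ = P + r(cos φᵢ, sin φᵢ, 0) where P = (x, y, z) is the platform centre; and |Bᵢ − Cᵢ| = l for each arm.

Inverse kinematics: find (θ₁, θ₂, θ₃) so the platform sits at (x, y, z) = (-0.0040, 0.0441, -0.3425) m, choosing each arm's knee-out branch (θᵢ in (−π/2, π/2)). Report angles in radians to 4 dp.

φ1=0.0° → target in arm frame (-0.0040, 0.0441)
  e−x'=0.1540;  (l²−L²−(e−x')²−y'²−z²)/2L = 0.1234
  √(A²+B²)=0.3755;  θ1 = -1.1482+1.2359 ≈ 0.0876
rotate P by −φ2: (0.0402, -0.0186, -0.3425)
  A=0.1098, B=-0.3425, C=(l²−L²−A²−y'²−z²)/(2L)=0.1676
  γ=atan2(-0.3425,0.1098)=-1.2605;  ψ=arccos(0.4661)=1.0859;  θ2=γ+ψ≈-0.1746
arm 3 (φ=240.0°): x'=-0.0362, y'=-0.0255
  e−x'=0.1862;  (l²−L²−(e−x')²−y'²−z²)/2L = 0.0913
  √(A²+B²)=0.3898;  θ3 = -1.0729+1.3345 ≈ 0.2617

θ₁ = 0.0876, θ₂ = -0.1746, θ₃ = 0.2617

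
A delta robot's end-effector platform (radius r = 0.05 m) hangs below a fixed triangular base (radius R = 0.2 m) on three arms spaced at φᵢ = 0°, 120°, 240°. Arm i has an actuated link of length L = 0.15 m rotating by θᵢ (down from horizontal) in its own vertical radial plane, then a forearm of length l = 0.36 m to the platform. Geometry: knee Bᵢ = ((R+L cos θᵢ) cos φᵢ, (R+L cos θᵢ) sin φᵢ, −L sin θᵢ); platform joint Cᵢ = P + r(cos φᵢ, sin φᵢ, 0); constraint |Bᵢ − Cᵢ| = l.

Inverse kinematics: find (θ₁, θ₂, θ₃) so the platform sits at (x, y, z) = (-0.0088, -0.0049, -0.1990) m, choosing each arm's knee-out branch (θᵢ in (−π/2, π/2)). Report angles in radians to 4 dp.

rotate P by −φ1: (-0.0088, -0.0049, -0.1990)
  A cos θ + B sin θ = C:  0.1588·cos θ + -0.1990·sin θ = 0.1409
  √(A²+B²)=0.2546;  θ1 = -0.8973+0.9845 ≈ 0.0872
arm 2 (φ=120.0°): x'=0.0002, y'=0.0101
  A=0.1498, B=-0.1990, C=(l²−L²−A²−y'²−z²)/(2L)=0.1498
  √(A²+B²)=0.2491;  θ2 = -0.9254+0.9255 ≈ 0.0001
φ3=240.0° → target in arm frame (0.0086, -0.0052)
  e−x'=0.1414;  (l²−L²−(e−x')²−y'²−z²)/2L = 0.1583
  θ3 = atan2(B,A) + arccos(C/0.2441) = -0.0880

θ₁ = 0.0872, θ₂ = 0.0001, θ₃ = -0.0880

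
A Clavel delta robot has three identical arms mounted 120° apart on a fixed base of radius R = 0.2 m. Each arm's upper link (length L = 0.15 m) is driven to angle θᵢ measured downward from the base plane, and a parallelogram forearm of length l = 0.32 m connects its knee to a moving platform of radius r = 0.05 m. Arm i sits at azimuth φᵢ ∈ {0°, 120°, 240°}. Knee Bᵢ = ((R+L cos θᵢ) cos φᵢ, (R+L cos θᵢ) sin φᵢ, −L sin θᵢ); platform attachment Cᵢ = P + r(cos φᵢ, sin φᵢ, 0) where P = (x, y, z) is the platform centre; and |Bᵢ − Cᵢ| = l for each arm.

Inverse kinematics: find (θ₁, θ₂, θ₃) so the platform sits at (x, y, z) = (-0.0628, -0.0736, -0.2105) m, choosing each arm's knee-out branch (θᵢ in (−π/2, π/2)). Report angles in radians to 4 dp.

rotate P by −φ1: (-0.0628, -0.0736, -0.2105)
  A=0.2128, B=-0.2105, C=(l²−L²−A²−y'²−z²)/(2L)=-0.0504
  γ=atan2(-0.2105,0.2128)=-0.7800;  ψ=arccos(-0.1683)=1.7399;  θ1=γ+ψ≈0.9599
rotate P by −φ2: (-0.0323, 0.0912, -0.2105)
  A=0.1823, B=-0.2105, C=(l²−L²−A²−y'²−z²)/(2L)=-0.0199
  θ2 = atan2(B,A) + arccos(C/0.2785) = 0.7854
φ3=240.0° → target in arm frame (0.0951, -0.0176)
  A=0.0549, B=-0.2105, C=(l²−L²−A²−y'²−z²)/(2L)=0.1076
  θ3 = atan2(B,A) + arccos(C/0.2175) = -0.2623

θ₁ = 0.9599, θ₂ = 0.7854, θ₃ = -0.2623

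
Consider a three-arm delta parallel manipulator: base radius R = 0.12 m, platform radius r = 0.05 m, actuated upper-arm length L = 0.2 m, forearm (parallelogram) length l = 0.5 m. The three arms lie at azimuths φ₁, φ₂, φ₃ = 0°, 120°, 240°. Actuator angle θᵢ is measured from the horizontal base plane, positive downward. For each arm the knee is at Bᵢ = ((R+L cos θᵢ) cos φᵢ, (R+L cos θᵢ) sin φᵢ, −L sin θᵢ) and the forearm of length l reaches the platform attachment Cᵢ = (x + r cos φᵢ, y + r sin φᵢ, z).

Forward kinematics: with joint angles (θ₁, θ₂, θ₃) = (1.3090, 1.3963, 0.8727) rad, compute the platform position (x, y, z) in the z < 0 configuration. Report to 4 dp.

(-0.0442, -0.1250, -0.6480)

centre 1 = (0.1218·cos0.0°, 0.1218·sin0.0°, -0.1932) = (0.1218, 0.0000, -0.1932)
arm 2 at φ=120.0°: (R−r)+L cos θ2 = 0.1047;  centre 2 = (-0.0524, 0.0907, -0.1970)
φ3=240.0°: virtual centre (-0.0993, -0.1720, -0.1532), radius l
|centre ₂|²−|centre ₁|² = -0.0024;  |centre ₃|²−|centre ₁|² = 0.0108
plane₁₂: -0.3482x+0.1814y+-0.0076z = -0.0024
Cramer: x(z) = -0.0056+0.0595z;  y(z) = -0.0240+0.1559z
into |P−centre ₁|² = l²: 1.0279z² + 0.3637z + -0.1959 = 0;  Δ = 0.9376;  z = -0.6480 or 0.2941 → z<0 root = -0.6480
x = -0.0442, y = -0.1250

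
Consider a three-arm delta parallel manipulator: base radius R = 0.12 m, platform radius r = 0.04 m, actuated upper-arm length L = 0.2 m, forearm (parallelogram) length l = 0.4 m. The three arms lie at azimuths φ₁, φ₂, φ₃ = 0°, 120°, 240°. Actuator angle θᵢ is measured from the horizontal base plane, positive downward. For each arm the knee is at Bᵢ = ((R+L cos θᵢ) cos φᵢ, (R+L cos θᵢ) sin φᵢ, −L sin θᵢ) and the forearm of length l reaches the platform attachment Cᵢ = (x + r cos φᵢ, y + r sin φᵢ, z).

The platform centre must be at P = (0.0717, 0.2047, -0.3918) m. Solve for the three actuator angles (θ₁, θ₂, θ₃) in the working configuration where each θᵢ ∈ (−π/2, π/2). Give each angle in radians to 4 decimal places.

θ₁ = 0.5236, θ₂ = 0.2620, θ₃ = 1.3091

rotate P by −φ1: (0.0717, 0.2047, -0.3918)
  A cos θ + B sin θ = C:  0.0083·cos θ + -0.3918·sin θ = -0.1887
  γ=atan2(-0.3918,0.0083)=-1.5496;  ψ=arccos(-0.4815)=2.0732;  θ1=γ+ψ≈0.5236
rotate P by −φ2: (0.1414, -0.1644, -0.3918)
  A=-0.0614, B=-0.3918, C=(l²−L²−A²−y'²−z²)/(2L)=-0.1608
  γ=atan2(-0.3918,-0.0614)=-1.7263;  ψ=arccos(-0.4055)=1.9883;  θ2=γ+ψ≈0.2620
φ3=240.0° → target in arm frame (-0.2131, -0.0403)
  A=0.2931, B=-0.3918, C=(l²−L²−A²−y'²−z²)/(2L)=-0.3026
  θ3 = atan2(B,A) + arccos(C/0.4893) = 1.3091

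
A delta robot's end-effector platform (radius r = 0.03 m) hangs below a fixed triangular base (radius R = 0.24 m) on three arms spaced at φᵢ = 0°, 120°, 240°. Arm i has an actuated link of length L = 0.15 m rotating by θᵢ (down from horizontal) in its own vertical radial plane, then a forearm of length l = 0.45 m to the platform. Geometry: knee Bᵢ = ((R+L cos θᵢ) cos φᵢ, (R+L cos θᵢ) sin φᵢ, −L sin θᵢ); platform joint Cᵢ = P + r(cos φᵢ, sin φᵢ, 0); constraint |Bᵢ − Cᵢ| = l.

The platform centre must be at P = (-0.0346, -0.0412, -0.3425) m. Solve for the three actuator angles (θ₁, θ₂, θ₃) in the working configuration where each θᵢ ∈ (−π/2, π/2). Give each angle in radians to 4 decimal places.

rotate P by −φ1: (-0.0346, -0.0412, -0.3425)
  A cos θ + B sin θ = C:  0.2446·cos θ + -0.3425·sin θ = 0.0039
  √(A²+B²)=0.4209;  θ1 = -0.9506+1.5616 ≈ 0.6109
rotate P by −φ2: (-0.0184, 0.0506, -0.3425)
  A cos θ + B sin θ = C:  0.2284·cos θ + -0.3425·sin θ = 0.0266
  θ2 = atan2(B,A) + arccos(C/0.4117) = 0.5234
arm 3 (φ=240.0°): x'=0.0530, y'=-0.0094
  A=0.1570, B=-0.3425, C=(l²−L²−A²−y'²−z²)/(2L)=0.1265
  γ=atan2(-0.3425,0.1570)=-1.1409;  ψ=arccos(0.3357)=1.2284;  θ3=γ+ψ≈0.0875

θ₁ = 0.6109, θ₂ = 0.5234, θ₃ = 0.0875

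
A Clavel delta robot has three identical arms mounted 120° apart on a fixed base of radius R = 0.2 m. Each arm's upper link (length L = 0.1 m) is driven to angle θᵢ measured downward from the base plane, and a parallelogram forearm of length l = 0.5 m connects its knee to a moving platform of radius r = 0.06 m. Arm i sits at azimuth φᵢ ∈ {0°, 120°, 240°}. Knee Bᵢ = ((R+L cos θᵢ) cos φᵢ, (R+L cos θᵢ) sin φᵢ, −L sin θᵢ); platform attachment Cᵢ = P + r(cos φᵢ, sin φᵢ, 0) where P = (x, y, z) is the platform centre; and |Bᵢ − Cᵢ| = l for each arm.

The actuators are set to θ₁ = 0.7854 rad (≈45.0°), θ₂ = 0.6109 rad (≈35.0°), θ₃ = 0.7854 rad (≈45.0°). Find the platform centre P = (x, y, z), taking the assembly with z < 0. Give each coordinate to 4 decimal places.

(-0.0129, 0.0224, -0.5173)

centre 1 = (0.2107·cos0.0°, 0.2107·sin0.0°, -0.0707) = (0.2107, 0.0000, -0.0707)
arm 2 at φ=120.0°: (R−r)+L cos θ2 = 0.2219;  centre 2 = (-0.1110, 0.1922, -0.0574)
φ3=240.0°: virtual centre (-0.1054, -0.1825, -0.0707), radius l
|centre ₂|²−|centre ₁|² = 0.0031;  |centre ₃|²−|centre ₁|² = 0.0000
plane₁₂: -0.6433x+0.3844y+0.0267z = 0.0031
Cramer: x(z) = -0.0024+0.0204z;  y(z) = 0.0042-0.0353z
sphere 1 gives Az²+Bz+C=0 with A=1.0017, B=0.1324, C=-0.1996;  B²−4AC=0.8171;  roots -0.5173, 0.3851;  negative root z = -0.5173
x = -0.0129, y = 0.0224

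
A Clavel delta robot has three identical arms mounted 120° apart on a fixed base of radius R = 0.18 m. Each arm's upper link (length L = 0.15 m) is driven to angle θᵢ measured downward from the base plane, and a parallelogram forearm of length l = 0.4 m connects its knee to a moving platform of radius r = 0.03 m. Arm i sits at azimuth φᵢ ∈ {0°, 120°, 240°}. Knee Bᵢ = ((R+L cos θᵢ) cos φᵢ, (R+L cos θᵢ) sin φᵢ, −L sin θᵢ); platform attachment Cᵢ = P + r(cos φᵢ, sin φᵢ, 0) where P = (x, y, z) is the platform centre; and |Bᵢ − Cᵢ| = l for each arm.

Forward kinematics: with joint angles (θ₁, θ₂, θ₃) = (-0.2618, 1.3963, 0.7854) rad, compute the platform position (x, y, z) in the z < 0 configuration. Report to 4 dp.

arm 1 at φ=0.0°: ρ1 = 0.2949;  S1 = (0.2949, 0.0000, 0.0388)
S2 = (0.1760·cos120.0°, 0.1760·sin120.0°, -0.1477) = (-0.0880, 0.1525, -0.1477)
S3 = (0.2561·cos240.0°, 0.2561·sin240.0°, -0.1061) = (-0.1280, -0.2218, -0.1061)
|S₂|²−|S₁|² = -0.0357;  |S₃|²−|S₁|² = -0.0116
[-0.7658 0.3049 -0.3731]·P = -0.0357;  [-0.8458 -0.4435 -0.2898]·P = -0.0116
det = 0.5976;  x = 0.0324+-0.4248z,  y = -0.0355+0.1567z
into |P−S₁|² = l²: 1.2050z² + 0.1342z + -0.0883 = 0;  Δ = 0.4438;  z = -0.3321 or 0.2207 → z<0 root = -0.3321
x = 0.1735, y = -0.0876

(0.1735, -0.0876, -0.3321)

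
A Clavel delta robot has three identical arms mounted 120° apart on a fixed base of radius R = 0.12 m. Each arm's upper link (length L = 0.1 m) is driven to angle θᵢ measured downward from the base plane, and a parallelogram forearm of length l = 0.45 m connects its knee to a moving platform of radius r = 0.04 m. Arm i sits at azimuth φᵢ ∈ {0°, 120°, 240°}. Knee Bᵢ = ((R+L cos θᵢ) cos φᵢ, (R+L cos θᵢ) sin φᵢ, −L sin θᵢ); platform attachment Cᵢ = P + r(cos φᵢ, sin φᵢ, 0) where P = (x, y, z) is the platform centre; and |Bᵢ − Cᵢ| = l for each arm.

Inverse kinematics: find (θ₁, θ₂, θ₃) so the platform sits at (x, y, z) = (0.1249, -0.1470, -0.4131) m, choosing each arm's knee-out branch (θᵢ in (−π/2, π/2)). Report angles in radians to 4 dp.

θ₁ = -0.0869, θ₂ = 1.1350, θ₃ = 0.1748

arm 1 (φ=0.0°): x'=0.1249, y'=-0.1470
  A cos θ + B sin θ = C:  -0.0449·cos θ + -0.4131·sin θ = -0.0089
  √(A²+B²)=0.4155;  θ1 = -1.6791+1.5922 ≈ -0.0869
φ2=120.0° → target in arm frame (-0.1898, -0.0347)
  e−x'=0.2698;  (l²−L²−(e−x')²−y'²−z²)/2L = -0.2606
  θ2 = atan2(B,A) + arccos(C/0.4934) = 1.1350
arm 3 (φ=240.0°): x'=0.0649, y'=0.1817
  A cos θ + B sin θ = C:  0.0151·cos θ + -0.4131·sin θ = -0.0569
  √(A²+B²)=0.4134;  θ3 = -1.5342+1.7089 ≈ 0.1748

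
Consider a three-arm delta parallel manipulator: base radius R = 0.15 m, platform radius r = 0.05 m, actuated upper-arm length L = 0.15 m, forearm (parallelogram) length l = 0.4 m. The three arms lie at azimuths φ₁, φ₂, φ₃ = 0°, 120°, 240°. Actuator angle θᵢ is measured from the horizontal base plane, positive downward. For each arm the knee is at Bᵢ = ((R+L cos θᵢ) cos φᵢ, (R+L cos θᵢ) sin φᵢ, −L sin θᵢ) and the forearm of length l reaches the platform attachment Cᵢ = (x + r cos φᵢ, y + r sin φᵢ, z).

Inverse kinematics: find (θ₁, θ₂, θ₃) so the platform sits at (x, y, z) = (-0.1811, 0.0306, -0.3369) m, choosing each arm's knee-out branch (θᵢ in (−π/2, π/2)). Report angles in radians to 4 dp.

θ₁ = 1.1344, θ₂ = -0.0869, θ₃ = 0.1745

arm 1 (φ=0.0°): x'=-0.1811, y'=0.0306
  A cos θ + B sin θ = C:  0.2811·cos θ + -0.3369·sin θ = -0.1865
  √(A²+B²)=0.4388;  θ1 = -0.8754+2.0099 ≈ 1.1344
φ2=120.0° → target in arm frame (0.1171, 0.1415)
  e−x'=-0.0171;  (l²−L²−(e−x')²−y'²−z²)/2L = 0.0122
  θ2 = atan2(B,A) + arccos(C/0.3373) = -0.0869
rotate P by −φ3: (0.0640, -0.1721, -0.3369)
  A=0.0360, B=-0.3369, C=(l²−L²−A²−y'²−z²)/(2L)=-0.0231
  γ=atan2(-0.3369,0.0360)=-1.4645;  ψ=arccos(-0.0681)=1.6390;  θ3=γ+ψ≈0.1745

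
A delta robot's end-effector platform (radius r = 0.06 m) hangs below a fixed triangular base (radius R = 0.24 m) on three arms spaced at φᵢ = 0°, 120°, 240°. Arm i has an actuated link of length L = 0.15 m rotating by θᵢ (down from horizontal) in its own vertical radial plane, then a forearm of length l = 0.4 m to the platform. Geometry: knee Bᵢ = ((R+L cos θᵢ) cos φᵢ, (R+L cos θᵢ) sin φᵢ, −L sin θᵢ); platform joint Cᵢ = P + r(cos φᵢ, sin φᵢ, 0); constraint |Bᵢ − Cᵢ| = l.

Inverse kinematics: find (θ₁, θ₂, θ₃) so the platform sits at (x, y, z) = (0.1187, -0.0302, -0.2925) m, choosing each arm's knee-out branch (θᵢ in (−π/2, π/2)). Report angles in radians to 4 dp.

rotate P by −φ1: (0.1187, -0.0302, -0.2925)
  A=0.0613, B=-0.2925, C=(l²−L²−A²−y'²−z²)/(2L)=0.1576
  γ=atan2(-0.2925,0.0613)=-1.3642;  ψ=arccos(0.5273)=1.0154;  θ1=γ+ψ≈-0.3488
rotate P by −φ2: (-0.0855, -0.0877, -0.2925)
  A=0.2655, B=-0.2925, C=(l²−L²−A²−y'²−z²)/(2L)=-0.0875
  θ2 = atan2(B,A) + arccos(C/0.3950) = 0.9603
φ3=240.0° → target in arm frame (-0.0332, 0.1179)
  e−x'=0.2132;  (l²−L²−(e−x')²−y'²−z²)/2L = -0.0247
  √(A²+B²)=0.3620;  θ3 = -0.9410+1.6391 ≈ 0.6981

θ₁ = -0.3488, θ₂ = 0.9603, θ₃ = 0.6981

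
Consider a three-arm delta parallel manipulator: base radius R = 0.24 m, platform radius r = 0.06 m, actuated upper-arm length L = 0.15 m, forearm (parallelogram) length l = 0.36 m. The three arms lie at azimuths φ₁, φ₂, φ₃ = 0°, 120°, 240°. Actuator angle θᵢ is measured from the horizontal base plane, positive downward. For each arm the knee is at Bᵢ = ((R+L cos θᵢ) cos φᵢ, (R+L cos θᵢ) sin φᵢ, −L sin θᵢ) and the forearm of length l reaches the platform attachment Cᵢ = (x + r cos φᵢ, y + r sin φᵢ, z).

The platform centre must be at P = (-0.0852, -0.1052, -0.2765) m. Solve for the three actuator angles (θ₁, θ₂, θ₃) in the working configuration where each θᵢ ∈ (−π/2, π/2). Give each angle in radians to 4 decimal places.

rotate P by −φ1: (-0.0852, -0.1052, -0.2765)
  A=0.2652, B=-0.2765, C=(l²−L²−A²−y'²−z²)/(2L)=-0.1692
  γ=atan2(-0.2765,0.2652)=-0.8063;  ψ=arccos(-0.4415)=2.0281;  θ1=γ+ψ≈1.2219
rotate P by −φ2: (-0.0485, 0.1264, -0.2765)
  A cos θ + B sin θ = C:  0.2285·cos θ + -0.2765·sin θ = -0.1251
  γ=atan2(-0.2765,0.2285)=-0.8802;  ψ=arccos(-0.3489)=1.9271;  θ2=γ+ψ≈1.0470
arm 3 (φ=240.0°): x'=0.1337, y'=-0.0212
  e−x'=0.0463;  (l²−L²−(e−x')²−y'²−z²)/2L = 0.0935
  √(A²+B²)=0.2803;  θ3 = -1.4049+1.2307 ≈ -0.1742

θ₁ = 1.2219, θ₂ = 1.0470, θ₃ = -0.1742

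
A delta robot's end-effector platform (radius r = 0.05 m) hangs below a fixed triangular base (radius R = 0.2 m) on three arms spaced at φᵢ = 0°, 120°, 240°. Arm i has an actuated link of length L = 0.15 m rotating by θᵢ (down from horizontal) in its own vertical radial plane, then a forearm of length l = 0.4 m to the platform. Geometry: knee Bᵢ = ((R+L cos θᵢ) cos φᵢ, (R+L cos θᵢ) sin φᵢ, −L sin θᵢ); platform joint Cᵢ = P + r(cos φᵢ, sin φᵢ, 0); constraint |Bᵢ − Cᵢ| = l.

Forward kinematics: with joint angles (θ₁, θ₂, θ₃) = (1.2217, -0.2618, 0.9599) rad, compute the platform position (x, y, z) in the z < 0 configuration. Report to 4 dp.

(-0.1196, 0.1313, -0.3404)

O1 = (0.2013·cos0.0°, 0.2013·sin0.0°, -0.1410) = (0.2013, 0.0000, -0.1410)
φ2=120.0°: virtual centre (-0.1474, 0.2554, 0.0388), radius l
φ3=240.0°: virtual centre (-0.1180, -0.2044, -0.1229), radius l
subtract pairs → two planes through P
linear system: -0.6975x+0.5108y = 0.0281−0.3596z; -0.6387x+-0.4088y = 0.0104−0.0362z
Cramer: x(z) = -0.0275+0.2707z;  y(z) = 0.0174-0.3343z
sphere 1 gives Az²+Bz+C=0 with A=1.1850, B=0.1464, C=-0.0875;  B²−4AC=0.4361;  roots -0.3404, 0.2169;  negative root z = -0.3404
x = -0.1196, y = 0.1313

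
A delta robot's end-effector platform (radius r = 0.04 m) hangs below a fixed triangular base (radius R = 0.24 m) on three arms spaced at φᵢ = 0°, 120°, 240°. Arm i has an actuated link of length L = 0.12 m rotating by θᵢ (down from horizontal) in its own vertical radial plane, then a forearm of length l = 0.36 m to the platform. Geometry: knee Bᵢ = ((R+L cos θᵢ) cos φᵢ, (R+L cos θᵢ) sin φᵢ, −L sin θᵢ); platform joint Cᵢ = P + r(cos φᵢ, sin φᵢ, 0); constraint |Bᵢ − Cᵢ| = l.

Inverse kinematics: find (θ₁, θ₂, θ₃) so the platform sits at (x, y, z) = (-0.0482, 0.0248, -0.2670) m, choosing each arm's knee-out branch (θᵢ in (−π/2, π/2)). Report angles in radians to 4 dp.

arm 1 (φ=0.0°): x'=-0.0482, y'=0.0248
  A=0.2482, B=-0.2670, C=(l²−L²−A²−y'²−z²)/(2L)=-0.0763
  θ1 = atan2(B,A) + arccos(C/0.3645) = 0.9597
arm 2 (φ=120.0°): x'=0.0456, y'=0.0293
  A=0.1544, B=-0.2670, C=(l²−L²−A²−y'²−z²)/(2L)=0.0800
  γ=atan2(-0.2670,0.1544)=-1.0464;  ψ=arccos(0.2594)=1.3084;  θ2=γ+ψ≈0.2619
arm 3 (φ=240.0°): x'=0.0026, y'=-0.0541
  A=0.1974, B=-0.2670, C=(l²−L²−A²−y'²−z²)/(2L)=0.0084
  γ=atan2(-0.2670,0.1974)=-0.9342;  ψ=arccos(0.0254)=1.5454;  θ3=γ+ψ≈0.6112

θ₁ = 0.9597, θ₂ = 0.2619, θ₃ = 0.6112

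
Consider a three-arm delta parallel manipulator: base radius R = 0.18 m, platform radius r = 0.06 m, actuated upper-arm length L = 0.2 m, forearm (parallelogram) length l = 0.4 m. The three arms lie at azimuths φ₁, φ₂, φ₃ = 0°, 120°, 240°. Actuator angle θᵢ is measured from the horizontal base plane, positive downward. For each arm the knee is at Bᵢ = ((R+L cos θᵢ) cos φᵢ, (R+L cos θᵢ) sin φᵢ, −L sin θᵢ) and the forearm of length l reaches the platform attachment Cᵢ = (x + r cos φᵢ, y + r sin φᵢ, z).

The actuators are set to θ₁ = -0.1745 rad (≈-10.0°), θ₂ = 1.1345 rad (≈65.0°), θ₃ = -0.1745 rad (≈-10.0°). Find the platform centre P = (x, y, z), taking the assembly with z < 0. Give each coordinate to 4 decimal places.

(0.0943, -0.1634, -0.2547)

φ1=0.0°: virtual centre (0.3170, 0.0000, 0.0347), radius l
S2 = (0.2045·cos120.0°, 0.2045·sin120.0°, -0.1813) = (-0.1023, 0.1771, -0.1813)
φ3=240.0°: virtual centre (-0.1585, -0.2745, 0.0347), radius l
|S₂|²−|S₁|² = -0.0270;  |S₃|²−|S₁|² = 0.0000
[-0.8384 0.3542 -0.4320]·P = -0.0270;  [-0.9509 -0.5490 0.0000]·P = 0.0000
Cramer: x(z) = 0.0186-0.2975z;  y(z) = -0.0322+0.5153z
quadratic in z: (1.3540)z²+(0.0749)z+(-0.0687)=0, √Δ=0.6147 → z ∈ {-0.2547, 0.1993}; z = -0.2547 (taking z<0)
x = 0.0943, y = -0.1634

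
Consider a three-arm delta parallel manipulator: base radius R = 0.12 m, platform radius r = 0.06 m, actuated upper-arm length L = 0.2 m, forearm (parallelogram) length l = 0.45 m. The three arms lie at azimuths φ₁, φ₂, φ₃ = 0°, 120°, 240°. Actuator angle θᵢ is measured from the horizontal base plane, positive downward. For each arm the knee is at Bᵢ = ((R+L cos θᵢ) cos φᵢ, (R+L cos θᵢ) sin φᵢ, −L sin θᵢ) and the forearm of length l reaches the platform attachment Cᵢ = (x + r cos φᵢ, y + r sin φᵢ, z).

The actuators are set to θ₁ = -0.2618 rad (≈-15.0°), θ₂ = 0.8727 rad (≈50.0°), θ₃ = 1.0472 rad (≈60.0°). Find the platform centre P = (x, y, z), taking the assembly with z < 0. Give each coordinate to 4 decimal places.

(0.2656, 0.0445, -0.3959)

φ1=0.0°: virtual centre (0.2532, 0.0000, 0.0518), radius l
O2 = (0.1886·cos120.0°, 0.1886·sin120.0°, -0.1532) = (-0.0943, 0.1633, -0.1532)
φ3=240.0°: virtual centre (-0.0800, -0.1386, -0.1732), radius l
eliminate P² terms by subtracting sphere 1 from 2 and 3
linear system: -0.6949x+0.3266y = -0.0078−-0.4100z; -0.6664x+-0.2771y = -0.0112−-0.4499z
Cramer: x(z) = 0.0141-0.6352z;  y(z) = 0.0063-0.0963z
into |P−O₁|² = l²: 1.4127z² + 0.1989z + -0.1426 = 0;  Δ = 0.8456;  z = -0.3959 or 0.2551 → z<0 root = -0.3959
x = 0.2656, y = 0.0445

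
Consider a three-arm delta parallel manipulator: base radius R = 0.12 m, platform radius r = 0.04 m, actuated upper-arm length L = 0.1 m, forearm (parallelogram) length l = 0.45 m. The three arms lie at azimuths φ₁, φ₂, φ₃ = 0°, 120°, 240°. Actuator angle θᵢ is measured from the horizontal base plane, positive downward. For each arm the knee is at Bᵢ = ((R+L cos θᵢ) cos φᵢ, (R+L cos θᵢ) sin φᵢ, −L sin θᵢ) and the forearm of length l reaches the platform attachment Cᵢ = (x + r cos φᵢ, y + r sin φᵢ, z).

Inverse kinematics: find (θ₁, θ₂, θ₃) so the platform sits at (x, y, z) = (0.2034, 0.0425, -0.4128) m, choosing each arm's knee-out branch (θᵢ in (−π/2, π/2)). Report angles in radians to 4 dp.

θ₁ = -0.3493, θ₂ = 0.7851, θ₃ = 1.0471

rotate P by −φ1: (0.2034, 0.0425, -0.4128)
  A=-0.1234, B=-0.4128, C=(l²−L²−A²−y'²−z²)/(2L)=0.0253
  √(A²+B²)=0.4308;  θ1 = -1.8613+1.5120 ≈ -0.3493
arm 2 (φ=120.0°): x'=-0.0649, y'=-0.1974
  e−x'=0.1449;  (l²−L²−(e−x')²−y'²−z²)/2L = -0.1893
  γ=atan2(-0.4128,0.1449)=-1.2332;  ψ=arccos(-0.4327)=2.0183;  θ2=γ+ψ≈0.7851
rotate P by −φ3: (-0.1385, 0.1549, -0.4128)
  e−x'=0.2185;  (l²−L²−(e−x')²−y'²−z²)/2L = -0.2482
  γ=atan2(-0.4128,0.2185)=-1.0840;  ψ=arccos(-0.5314)=2.1311;  θ3=γ+ψ≈1.0471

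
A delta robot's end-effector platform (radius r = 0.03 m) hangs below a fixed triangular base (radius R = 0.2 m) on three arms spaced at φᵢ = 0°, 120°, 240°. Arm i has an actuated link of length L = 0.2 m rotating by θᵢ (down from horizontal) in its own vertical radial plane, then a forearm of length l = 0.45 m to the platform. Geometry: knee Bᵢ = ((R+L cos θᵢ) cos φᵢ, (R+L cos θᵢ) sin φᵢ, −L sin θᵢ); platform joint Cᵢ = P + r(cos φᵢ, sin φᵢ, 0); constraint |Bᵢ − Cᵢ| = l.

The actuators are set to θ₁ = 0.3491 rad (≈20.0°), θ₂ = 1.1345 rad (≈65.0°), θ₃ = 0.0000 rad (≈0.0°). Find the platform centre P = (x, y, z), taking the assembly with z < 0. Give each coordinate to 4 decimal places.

φ1=0.0°: virtual centre (0.3579, 0.0000, -0.0684), radius l
S2 = (0.2545·cos120.0°, 0.2545·sin120.0°, -0.1813) = (-0.1273, 0.2204, -0.1813)
φ3=240.0°: virtual centre (-0.1850, -0.3204, 0.0000), radius l
|S₂|²−|S₁|² = -0.0352;  |S₃|²−|S₁|² = 0.0041
[-0.9704 0.4408 -0.2257]·P = -0.0352;  [-1.0859 -0.6409 0.1368]·P = 0.0041
Cramer: x(z) = 0.0188-0.0766z;  y(z) = -0.0383+0.3433z
into |P−S₁|² = l²: 1.1237z² + 0.1625z + -0.0814 = 0;  Δ = 0.3921;  z = -0.3509 or 0.2063 → z<0 root = -0.3509
x = 0.0457, y = -0.1588

(0.0457, -0.1588, -0.3509)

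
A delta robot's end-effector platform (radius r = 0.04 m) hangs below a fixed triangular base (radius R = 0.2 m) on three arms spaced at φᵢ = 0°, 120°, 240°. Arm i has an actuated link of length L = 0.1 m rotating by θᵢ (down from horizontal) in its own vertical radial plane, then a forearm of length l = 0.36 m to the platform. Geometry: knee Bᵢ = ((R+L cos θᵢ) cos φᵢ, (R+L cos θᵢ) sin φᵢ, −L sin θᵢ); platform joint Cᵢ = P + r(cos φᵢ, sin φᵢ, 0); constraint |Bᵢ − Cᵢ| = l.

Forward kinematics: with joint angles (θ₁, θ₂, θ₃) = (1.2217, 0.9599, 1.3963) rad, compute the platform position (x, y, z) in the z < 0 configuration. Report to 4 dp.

centre 1 = (0.1942·cos0.0°, 0.1942·sin0.0°, -0.0940) = (0.1942, 0.0000, -0.0940)
centre 2 = (0.2174·cos120.0°, 0.2174·sin120.0°, -0.0819) = (-0.1087, 0.1882, -0.0819)
φ3=240.0°: virtual centre (-0.0887, -0.1536, -0.0985), radius l
subtract pairs → two planes through P
[-0.6058 0.3765 0.0241]·P = 0.0074;  [-0.5658 -0.3072 -0.0090]·P = -0.0054
Cramer: x(z) = -0.0006+0.0100z;  y(z) = 0.0187-0.0479z
into |P−centre ₁|² = l²: 1.0024z² + 0.1822z + -0.0825 = 0;  Δ = 0.3639;  z = -0.3918 or 0.2100 → z<0 root = -0.3918
x = -0.0046, y = 0.0374

(-0.0046, 0.0374, -0.3918)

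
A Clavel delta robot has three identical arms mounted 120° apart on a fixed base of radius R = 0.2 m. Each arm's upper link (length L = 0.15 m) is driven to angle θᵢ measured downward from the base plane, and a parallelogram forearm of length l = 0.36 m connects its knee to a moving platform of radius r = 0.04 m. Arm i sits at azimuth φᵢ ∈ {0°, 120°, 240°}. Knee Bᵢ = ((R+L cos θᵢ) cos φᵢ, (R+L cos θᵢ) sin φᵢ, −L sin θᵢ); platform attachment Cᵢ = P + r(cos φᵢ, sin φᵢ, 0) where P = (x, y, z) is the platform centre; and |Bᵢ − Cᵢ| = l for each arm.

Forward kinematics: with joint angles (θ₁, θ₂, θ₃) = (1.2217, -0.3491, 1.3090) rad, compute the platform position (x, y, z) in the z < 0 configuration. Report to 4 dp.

(-0.0776, 0.1583, -0.2861)

φ1=0.0°: virtual centre (0.2113, 0.0000, -0.1410), radius l
centre 2 = (0.3010·cos120.0°, 0.3010·sin120.0°, 0.0513) = (-0.1505, 0.2606, 0.0513)
arm 3 at φ=240.0°: e+L cos θ3 = 0.1988;  centre 3 = (-0.0994, -0.1722, -0.1449)
eliminate P² terms by subtracting sphere 1 from 2 and 3
[-0.7236 0.5213 0.3845]·P = 0.0287;  [-0.6214 -0.3444 -0.0079]·P = -0.0040
det = 0.5731;  x = -0.0136+0.2239z,  y = 0.0361+-0.4269z
sphere 1 gives Az²+Bz+C=0 with A=1.2324, B=0.1503, C=-0.0578;  B²−4AC=0.3077;  roots -0.2861, 0.1641;  negative root z = -0.2861
x = -0.0776, y = 0.1583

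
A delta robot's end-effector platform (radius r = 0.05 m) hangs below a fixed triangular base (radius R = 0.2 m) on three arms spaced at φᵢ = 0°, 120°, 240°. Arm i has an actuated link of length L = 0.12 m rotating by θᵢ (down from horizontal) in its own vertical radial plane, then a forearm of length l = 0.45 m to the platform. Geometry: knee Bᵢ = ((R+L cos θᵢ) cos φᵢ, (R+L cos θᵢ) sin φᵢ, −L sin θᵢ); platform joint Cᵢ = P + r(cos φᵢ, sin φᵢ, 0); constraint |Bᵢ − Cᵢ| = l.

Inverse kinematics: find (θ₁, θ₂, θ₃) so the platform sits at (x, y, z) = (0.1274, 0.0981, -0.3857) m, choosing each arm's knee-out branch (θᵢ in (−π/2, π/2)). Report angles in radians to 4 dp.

φ1=0.0° → target in arm frame (0.1274, 0.0981)
  A cos θ + B sin θ = C:  0.0226·cos θ + -0.3857·sin θ = 0.1217
  γ=atan2(-0.3857,0.0226)=-1.5123;  ψ=arccos(0.3149)=1.2504;  θ1=γ+ψ≈-0.2618
rotate P by −φ2: (0.0213, -0.1594, -0.3857)
  A cos θ + B sin θ = C:  0.1287·cos θ + -0.3857·sin θ = -0.0110
  γ=atan2(-0.3857,0.1287)=-1.2486;  ψ=arccos(-0.0271)=1.5979;  θ2=γ+ψ≈0.3492
arm 3 (φ=240.0°): x'=-0.1487, y'=0.0613
  e−x'=0.2987;  (l²−L²−(e−x')²−y'²−z²)/2L = -0.2234
  √(A²+B²)=0.4878;  θ3 = -0.9119+2.0465 ≈ 1.1346

θ₁ = -0.2618, θ₂ = 0.3492, θ₃ = 1.1346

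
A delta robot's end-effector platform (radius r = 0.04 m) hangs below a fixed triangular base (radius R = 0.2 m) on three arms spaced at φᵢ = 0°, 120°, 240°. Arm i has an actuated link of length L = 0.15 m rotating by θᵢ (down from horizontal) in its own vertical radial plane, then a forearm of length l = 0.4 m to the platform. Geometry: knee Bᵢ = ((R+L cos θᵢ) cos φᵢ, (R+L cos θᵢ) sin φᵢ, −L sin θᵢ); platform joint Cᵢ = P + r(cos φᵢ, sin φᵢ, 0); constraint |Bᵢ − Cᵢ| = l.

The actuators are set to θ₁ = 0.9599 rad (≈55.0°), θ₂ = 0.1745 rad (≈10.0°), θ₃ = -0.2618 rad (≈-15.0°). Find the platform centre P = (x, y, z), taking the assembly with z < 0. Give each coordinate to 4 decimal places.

(-0.1172, -0.0345, -0.2869)

O1 = (0.2460·cos0.0°, 0.2460·sin0.0°, -0.1229) = (0.2460, 0.0000, -0.1229)
arm 2 at φ=120.0°: ρ2 = 0.3077;  O2 = (-0.1539, 0.2665, -0.0260)
arm 3 at φ=240.0°: ρ3 = 0.3049;  O3 = (-0.1524, -0.2640, 0.0388)
eliminate P² terms by subtracting sphere 1 from 2 and 3
[-0.7998 0.5330 0.1937]·P = 0.0197;  [-0.7970 -0.5281 0.3234]·P = 0.0188
Cramer: x(z) = -0.0242+0.3242z;  y(z) = 0.0008+0.1231z
quadratic in z: (1.1203)z²+(0.0708)z+(-0.0719)=0, √Δ=0.5720 → z ∈ {-0.2869, 0.2237}; z = -0.2869 (taking z<0)
x = -0.1172, y = -0.0345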